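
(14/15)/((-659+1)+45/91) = -1274/897495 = -0.00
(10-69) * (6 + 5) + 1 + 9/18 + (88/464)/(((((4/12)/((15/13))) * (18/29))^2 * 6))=-5244545/8112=-646.52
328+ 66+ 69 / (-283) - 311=23420 / 283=82.76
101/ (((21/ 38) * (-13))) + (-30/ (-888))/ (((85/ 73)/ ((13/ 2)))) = -19053739/ 1373736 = -13.87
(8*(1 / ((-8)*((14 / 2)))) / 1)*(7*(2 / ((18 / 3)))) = -0.33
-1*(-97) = 97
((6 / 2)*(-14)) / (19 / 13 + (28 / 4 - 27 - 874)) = 546 / 11603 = 0.05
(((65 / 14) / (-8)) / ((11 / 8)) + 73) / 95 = 11177 / 14630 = 0.76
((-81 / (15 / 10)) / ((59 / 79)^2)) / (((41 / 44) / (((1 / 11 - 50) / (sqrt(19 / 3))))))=740082744 * sqrt(57) / 2711699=2060.52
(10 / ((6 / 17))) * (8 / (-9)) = -680 / 27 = -25.19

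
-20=-20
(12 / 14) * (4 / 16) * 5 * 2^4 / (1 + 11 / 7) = 20 / 3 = 6.67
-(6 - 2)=-4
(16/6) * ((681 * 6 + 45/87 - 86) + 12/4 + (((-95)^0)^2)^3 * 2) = 10681.38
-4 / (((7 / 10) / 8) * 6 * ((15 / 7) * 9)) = -0.40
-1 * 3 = -3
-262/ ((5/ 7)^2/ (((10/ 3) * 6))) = -51352/ 5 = -10270.40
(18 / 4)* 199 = 1791 / 2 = 895.50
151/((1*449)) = 151/449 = 0.34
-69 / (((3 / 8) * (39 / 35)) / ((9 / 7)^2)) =-24840 / 91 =-272.97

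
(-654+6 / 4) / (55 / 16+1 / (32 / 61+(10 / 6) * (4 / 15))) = -145.99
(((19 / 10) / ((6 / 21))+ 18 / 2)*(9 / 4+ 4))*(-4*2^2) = -1565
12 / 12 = 1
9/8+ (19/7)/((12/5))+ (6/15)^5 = 1189751/525000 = 2.27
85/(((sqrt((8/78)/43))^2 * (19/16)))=570180/19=30009.47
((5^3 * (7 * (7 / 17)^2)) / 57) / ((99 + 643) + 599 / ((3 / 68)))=42875 / 235882378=0.00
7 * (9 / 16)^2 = 2.21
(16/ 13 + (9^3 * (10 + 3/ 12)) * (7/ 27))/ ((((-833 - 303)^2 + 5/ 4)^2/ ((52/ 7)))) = 1612816/ 186522913052847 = 0.00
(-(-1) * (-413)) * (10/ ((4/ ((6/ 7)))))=-885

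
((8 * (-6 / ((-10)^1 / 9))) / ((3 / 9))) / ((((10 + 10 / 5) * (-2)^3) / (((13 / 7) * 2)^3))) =-118638 / 1715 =-69.18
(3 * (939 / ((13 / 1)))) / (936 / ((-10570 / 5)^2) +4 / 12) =9441871299 / 14533363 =649.67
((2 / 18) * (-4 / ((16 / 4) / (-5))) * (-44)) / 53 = -220 / 477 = -0.46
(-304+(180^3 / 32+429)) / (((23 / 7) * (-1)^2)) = 1276625 / 23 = 55505.43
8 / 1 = 8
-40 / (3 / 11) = -146.67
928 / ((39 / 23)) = 21344 / 39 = 547.28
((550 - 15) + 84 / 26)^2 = 48958009 / 169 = 289692.36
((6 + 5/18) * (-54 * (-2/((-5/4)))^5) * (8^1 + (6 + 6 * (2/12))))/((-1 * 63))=846.35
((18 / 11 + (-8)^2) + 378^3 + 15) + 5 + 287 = 594115771 / 11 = 54010524.64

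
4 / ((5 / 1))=4 / 5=0.80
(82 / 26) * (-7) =-287 / 13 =-22.08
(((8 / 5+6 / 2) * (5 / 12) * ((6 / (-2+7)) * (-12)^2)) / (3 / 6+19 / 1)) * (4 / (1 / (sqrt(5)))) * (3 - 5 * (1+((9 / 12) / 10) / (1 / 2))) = -12144 * sqrt(5) / 65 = -417.77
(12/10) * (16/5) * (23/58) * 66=72864/725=100.50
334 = 334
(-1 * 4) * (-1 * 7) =28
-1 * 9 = -9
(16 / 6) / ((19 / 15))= 40 / 19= 2.11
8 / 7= 1.14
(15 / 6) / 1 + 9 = 23 / 2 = 11.50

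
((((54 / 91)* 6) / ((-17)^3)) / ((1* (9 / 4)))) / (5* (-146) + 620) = 72 / 24589565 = 0.00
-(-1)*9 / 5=9 / 5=1.80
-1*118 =-118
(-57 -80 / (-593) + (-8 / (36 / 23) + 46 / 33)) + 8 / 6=-59.25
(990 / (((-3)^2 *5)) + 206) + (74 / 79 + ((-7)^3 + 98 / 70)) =-44502 / 395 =-112.66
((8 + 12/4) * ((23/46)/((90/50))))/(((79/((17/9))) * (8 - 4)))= 935/51192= 0.02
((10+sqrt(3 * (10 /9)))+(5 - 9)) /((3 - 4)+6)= 1.57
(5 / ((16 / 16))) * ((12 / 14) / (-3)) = -10 / 7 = -1.43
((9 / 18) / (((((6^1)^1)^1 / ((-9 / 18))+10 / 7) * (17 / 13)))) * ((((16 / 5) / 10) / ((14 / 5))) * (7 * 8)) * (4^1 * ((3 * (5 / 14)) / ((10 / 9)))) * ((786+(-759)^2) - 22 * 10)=-1619224776 / 3145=-514856.84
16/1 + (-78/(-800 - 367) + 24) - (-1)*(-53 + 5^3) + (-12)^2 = 256.07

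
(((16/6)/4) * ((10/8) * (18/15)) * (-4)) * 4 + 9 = -7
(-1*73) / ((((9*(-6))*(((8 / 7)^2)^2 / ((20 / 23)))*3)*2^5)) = 0.01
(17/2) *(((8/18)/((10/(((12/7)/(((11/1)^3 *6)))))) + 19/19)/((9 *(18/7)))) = 7127573/19405980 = 0.37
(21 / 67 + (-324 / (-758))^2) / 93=1591603 / 298342357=0.01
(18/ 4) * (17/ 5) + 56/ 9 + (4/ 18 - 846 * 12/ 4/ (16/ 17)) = -962957/ 360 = -2674.88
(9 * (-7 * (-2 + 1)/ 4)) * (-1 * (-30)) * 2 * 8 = 7560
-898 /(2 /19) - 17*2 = -8565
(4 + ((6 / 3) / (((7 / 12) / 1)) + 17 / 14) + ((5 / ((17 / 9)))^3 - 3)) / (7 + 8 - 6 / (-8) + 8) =1.02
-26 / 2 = -13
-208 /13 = -16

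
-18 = -18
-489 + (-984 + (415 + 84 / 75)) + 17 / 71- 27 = -1923462 / 1775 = -1083.64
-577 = -577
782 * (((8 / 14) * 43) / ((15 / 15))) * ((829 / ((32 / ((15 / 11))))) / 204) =4099405 / 1232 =3327.44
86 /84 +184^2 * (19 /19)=1421995 /42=33857.02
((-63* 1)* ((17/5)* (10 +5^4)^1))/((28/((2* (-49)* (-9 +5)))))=-1904238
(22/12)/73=0.03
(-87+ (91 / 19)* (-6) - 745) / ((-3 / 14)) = 228956 / 57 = 4016.77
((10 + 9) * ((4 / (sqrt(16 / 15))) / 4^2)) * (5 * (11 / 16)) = 1045 * sqrt(15) / 256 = 15.81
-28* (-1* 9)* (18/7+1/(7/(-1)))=612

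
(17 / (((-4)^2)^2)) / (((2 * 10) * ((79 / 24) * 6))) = 17 / 101120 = 0.00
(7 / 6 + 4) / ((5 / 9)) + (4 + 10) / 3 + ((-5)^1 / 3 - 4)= 83 / 10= 8.30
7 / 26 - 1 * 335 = -8703 / 26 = -334.73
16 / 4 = 4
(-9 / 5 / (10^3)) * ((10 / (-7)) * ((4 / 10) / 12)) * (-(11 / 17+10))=-543 / 595000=-0.00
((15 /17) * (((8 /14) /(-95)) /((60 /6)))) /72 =-1 /135660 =-0.00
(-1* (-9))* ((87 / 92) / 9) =87 / 92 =0.95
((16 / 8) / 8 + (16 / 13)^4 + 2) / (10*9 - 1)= 519193 / 10167716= 0.05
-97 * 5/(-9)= 485/9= 53.89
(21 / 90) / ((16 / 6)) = 7 / 80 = 0.09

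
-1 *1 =-1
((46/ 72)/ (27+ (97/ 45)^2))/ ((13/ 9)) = 46575/ 3332368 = 0.01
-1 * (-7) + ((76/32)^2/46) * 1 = 20969/2944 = 7.12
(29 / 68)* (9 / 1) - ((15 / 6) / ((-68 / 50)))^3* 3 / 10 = 3585603 / 628864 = 5.70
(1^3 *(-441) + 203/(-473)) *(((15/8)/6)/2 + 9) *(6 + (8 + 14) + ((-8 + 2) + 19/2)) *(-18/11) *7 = 60703104483/41624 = 1458367.88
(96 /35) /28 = 24 /245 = 0.10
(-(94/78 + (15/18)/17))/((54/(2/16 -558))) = 7421969/572832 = 12.96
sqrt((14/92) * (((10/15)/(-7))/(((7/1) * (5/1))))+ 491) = 2 * sqrt(715905015)/2415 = 22.16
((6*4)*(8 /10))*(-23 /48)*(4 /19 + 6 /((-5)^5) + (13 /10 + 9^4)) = -17923851631 /296875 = -60375.08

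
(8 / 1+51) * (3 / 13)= 177 / 13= 13.62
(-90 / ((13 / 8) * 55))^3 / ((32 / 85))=-2.71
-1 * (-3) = 3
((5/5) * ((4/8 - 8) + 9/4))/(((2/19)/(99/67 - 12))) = 281295/536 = 524.80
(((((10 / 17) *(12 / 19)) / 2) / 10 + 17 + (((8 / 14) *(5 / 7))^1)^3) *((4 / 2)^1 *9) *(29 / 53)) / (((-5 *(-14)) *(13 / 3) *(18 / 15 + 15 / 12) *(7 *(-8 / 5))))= -0.02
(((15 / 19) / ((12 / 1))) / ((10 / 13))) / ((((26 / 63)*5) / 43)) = 2709 / 1520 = 1.78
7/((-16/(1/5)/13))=-91/80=-1.14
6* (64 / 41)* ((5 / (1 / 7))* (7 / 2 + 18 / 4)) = 107520 / 41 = 2622.44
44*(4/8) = 22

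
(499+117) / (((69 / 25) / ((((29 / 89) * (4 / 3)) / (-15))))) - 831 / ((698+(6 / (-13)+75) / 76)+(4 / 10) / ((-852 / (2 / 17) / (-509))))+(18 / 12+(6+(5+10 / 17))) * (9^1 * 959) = 112956.91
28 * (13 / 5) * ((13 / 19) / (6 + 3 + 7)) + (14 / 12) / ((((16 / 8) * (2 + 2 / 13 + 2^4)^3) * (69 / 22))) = 1609405347823 / 516963588480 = 3.11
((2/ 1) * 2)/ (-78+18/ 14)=-28/ 537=-0.05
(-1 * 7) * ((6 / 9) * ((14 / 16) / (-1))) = 49 / 12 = 4.08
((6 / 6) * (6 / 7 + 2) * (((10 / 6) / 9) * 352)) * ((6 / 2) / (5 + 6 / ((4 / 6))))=17600 / 441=39.91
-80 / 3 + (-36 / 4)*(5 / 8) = -775 / 24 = -32.29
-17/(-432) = 17/432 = 0.04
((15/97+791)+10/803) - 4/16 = 246421293/311564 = 790.92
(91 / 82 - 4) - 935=-76907 / 82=-937.89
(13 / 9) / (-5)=-13 / 45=-0.29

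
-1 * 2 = -2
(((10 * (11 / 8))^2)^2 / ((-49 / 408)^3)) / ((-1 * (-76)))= -1213839556875 / 4470662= -271512.26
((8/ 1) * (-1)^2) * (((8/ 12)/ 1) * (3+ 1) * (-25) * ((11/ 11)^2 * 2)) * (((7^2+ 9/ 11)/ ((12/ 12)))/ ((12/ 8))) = -3507200/ 99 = -35426.26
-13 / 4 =-3.25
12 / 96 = 1 / 8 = 0.12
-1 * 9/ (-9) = 1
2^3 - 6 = 2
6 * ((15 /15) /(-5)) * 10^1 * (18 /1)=-216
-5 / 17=-0.29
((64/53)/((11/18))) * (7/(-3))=-4.61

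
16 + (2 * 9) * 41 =754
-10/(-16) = 5/8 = 0.62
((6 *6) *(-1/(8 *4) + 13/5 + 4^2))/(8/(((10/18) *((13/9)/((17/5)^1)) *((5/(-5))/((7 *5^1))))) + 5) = -347607/614296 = -0.57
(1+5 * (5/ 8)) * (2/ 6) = 11/ 8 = 1.38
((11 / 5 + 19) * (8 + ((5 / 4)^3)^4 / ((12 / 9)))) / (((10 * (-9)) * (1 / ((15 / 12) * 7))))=-470907623977 / 12079595520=-38.98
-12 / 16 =-3 / 4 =-0.75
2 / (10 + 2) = 1 / 6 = 0.17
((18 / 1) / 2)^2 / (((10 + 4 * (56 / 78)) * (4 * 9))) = 351 / 2008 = 0.17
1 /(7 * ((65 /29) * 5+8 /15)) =0.01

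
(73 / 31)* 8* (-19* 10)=-3579.35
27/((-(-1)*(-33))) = -9/11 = -0.82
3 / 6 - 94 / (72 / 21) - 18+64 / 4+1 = -335 / 12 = -27.92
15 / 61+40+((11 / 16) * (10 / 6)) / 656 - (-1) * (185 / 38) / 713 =1047447404105 / 26020644096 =40.25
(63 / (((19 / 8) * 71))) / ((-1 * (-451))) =504 / 608399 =0.00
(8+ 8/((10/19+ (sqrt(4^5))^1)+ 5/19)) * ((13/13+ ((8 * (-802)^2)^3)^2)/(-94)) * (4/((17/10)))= -112160111073063406359850160615754460532424000/29281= -3830474064173471068605927000000000000000.00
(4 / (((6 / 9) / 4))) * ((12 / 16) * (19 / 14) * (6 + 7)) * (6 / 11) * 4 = 692.88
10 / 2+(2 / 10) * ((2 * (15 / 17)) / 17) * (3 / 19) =27473 / 5491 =5.00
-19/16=-1.19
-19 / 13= -1.46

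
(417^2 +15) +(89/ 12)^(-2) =1377493728/ 7921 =173904.02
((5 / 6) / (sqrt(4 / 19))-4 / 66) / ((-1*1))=2 / 33-5*sqrt(19) / 12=-1.76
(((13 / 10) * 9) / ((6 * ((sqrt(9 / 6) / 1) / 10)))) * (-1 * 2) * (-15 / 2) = 195 * sqrt(6) / 2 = 238.83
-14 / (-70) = 1 / 5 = 0.20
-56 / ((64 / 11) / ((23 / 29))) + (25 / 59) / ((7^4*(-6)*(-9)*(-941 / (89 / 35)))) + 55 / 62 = -1222433781055031 / 181194611443272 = -6.75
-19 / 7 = -2.71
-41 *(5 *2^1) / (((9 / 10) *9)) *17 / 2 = -34850 / 81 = -430.25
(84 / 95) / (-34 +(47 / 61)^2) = -104188 / 3936325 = -0.03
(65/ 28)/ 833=65/ 23324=0.00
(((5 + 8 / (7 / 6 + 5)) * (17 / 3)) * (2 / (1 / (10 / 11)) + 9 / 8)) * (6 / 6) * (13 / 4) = 360451 / 1056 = 341.34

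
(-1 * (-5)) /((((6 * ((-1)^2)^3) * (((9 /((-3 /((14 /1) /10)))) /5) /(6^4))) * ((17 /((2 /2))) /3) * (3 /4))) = -36000 /119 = -302.52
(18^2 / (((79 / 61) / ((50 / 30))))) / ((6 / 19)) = 104310 / 79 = 1320.38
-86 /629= -0.14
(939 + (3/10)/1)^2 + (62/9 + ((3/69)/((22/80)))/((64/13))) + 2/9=401795609771/455400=882291.63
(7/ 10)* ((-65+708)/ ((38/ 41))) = 184541/ 380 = 485.63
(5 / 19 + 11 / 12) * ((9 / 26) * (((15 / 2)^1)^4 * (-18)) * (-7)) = 2573825625 / 15808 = 162817.92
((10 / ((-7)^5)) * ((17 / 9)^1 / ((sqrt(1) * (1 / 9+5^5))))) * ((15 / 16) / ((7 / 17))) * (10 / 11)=-108375 / 145595814056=-0.00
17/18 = 0.94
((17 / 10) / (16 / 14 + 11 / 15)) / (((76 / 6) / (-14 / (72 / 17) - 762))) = -3278569 / 59888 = -54.75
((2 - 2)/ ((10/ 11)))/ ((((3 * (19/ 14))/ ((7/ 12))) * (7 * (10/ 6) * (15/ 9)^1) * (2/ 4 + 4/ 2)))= 0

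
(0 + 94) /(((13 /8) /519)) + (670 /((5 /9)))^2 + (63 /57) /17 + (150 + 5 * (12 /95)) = 6233872563 /4199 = 1484608.85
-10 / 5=-2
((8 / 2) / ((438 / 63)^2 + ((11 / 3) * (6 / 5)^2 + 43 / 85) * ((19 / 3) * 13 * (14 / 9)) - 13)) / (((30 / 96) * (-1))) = -7197120 / 436526203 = -0.02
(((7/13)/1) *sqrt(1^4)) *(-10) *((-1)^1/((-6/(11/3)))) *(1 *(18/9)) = -770/117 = -6.58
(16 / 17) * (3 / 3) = 16 / 17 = 0.94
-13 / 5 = -2.60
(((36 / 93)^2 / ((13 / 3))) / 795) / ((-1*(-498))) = 24 / 274783535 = 0.00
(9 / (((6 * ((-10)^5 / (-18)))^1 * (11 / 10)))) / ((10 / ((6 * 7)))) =567 / 550000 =0.00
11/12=0.92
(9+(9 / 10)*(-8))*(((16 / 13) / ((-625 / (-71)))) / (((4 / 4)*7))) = 10224 / 284375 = 0.04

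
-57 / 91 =-0.63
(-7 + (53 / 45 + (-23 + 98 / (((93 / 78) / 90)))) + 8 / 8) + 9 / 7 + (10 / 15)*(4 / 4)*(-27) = 71800901 / 9765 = 7352.88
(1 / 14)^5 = 0.00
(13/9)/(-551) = -13/4959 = -0.00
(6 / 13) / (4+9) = 6 / 169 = 0.04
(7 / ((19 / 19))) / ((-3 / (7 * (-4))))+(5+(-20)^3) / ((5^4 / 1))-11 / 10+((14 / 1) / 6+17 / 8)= 167699 / 3000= 55.90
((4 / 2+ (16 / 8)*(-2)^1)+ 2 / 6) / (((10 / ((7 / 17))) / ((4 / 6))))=-7 / 153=-0.05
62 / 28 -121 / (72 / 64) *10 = -135241 / 126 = -1073.34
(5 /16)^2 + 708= 181273 /256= 708.10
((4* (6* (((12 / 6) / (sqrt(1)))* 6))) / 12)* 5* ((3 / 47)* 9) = 3240 / 47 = 68.94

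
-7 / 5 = -1.40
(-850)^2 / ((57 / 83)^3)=2230732.84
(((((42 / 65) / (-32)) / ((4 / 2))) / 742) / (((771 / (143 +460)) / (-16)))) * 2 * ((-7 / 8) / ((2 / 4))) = -4221 / 7082920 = -0.00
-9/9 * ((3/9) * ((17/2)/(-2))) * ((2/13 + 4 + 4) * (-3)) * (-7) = 6307/26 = 242.58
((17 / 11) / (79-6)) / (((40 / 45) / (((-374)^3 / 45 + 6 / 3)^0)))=153 / 6424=0.02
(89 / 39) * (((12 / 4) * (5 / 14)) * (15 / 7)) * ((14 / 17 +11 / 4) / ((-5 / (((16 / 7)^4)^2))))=-174163608207360 / 62427030029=-2789.87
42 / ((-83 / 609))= -25578 / 83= -308.17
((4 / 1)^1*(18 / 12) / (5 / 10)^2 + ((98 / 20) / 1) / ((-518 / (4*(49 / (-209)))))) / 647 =928303 / 25016255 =0.04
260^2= 67600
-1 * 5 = -5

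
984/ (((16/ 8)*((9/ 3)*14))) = 82/ 7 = 11.71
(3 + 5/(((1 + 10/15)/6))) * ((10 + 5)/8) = 315/8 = 39.38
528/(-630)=-88/105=-0.84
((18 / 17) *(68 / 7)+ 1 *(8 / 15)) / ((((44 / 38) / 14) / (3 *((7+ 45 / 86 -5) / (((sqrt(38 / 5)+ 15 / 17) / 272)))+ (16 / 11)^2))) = -292471521581696 / 8462185215+ 184089245312 *sqrt(190) / 23311805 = 74288.05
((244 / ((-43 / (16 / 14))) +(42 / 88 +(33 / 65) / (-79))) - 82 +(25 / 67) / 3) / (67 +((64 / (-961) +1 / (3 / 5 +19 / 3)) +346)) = -2309126167830994 / 10852773544269195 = -0.21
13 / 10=1.30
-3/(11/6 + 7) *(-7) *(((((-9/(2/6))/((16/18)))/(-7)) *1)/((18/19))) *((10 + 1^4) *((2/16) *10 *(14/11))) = 190.56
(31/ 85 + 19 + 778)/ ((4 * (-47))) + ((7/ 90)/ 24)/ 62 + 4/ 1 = -25814183/ 107002080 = -0.24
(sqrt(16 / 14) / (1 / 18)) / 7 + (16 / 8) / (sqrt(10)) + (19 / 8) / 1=sqrt(10) / 5 + 19 / 8 + 36 * sqrt(14) / 49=5.76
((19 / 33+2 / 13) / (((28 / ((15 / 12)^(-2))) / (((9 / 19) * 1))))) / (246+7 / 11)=3756 / 117269425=0.00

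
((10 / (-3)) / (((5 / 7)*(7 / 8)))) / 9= -16 / 27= -0.59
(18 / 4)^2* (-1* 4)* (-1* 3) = 243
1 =1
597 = 597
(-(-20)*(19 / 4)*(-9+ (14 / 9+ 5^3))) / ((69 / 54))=8740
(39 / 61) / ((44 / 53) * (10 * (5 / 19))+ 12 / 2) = 3021 / 38674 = 0.08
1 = 1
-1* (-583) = 583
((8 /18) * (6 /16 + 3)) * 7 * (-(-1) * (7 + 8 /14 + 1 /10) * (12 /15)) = 1611 /25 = 64.44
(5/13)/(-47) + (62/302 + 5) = 479491/92261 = 5.20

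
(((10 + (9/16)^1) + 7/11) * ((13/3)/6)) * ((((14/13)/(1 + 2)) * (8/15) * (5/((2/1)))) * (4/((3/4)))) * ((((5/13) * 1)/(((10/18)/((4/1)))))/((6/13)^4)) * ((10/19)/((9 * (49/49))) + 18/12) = 598381511/304722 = 1963.70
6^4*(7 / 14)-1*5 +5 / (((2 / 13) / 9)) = 1871 / 2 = 935.50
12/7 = 1.71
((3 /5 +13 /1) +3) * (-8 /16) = -83 /10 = -8.30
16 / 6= 8 / 3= 2.67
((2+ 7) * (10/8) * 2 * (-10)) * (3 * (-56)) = 37800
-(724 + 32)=-756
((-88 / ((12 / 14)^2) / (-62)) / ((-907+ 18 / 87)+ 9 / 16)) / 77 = -0.00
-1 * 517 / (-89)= 517 / 89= 5.81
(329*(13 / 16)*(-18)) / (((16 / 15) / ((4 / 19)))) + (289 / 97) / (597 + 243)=-949.66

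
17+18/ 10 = 94/ 5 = 18.80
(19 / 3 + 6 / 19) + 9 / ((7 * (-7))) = 18058 / 2793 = 6.47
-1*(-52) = 52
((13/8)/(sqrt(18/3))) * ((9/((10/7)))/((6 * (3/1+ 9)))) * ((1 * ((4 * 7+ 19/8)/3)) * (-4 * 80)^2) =24570 * sqrt(6) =60183.96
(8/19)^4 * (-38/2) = -0.60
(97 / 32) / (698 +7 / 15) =1455 / 335264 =0.00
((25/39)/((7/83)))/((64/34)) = 35275/8736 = 4.04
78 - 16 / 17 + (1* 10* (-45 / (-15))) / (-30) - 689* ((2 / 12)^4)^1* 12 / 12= 1664015 / 22032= 75.53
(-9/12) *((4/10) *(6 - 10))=6/5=1.20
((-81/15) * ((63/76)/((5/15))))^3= -2421.73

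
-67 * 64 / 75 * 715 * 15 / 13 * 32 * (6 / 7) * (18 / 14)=-81506304 / 49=-1663393.96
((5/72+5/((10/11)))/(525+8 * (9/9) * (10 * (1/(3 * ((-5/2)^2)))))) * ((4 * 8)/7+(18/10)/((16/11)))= 1304453/21340032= 0.06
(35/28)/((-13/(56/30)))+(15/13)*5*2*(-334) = -150307/39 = -3854.03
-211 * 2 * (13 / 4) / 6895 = -2743 / 13790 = -0.20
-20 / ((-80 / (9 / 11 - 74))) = -805 / 44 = -18.30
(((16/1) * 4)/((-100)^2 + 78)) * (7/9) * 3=224/15117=0.01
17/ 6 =2.83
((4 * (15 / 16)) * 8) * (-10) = -300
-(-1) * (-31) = -31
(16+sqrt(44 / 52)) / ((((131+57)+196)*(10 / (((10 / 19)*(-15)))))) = -5 / 152-5*sqrt(143) / 31616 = -0.03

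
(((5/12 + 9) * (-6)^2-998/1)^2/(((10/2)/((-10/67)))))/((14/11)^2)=-52548001/6566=-8003.05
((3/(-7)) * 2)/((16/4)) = -0.21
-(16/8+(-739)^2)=-546123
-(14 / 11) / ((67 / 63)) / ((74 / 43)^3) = -35062587 / 149325044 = -0.23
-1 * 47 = -47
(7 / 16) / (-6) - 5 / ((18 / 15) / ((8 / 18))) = -1663 / 864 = -1.92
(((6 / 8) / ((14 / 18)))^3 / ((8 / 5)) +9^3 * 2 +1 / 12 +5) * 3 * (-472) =-45495948607 / 21952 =-2072519.52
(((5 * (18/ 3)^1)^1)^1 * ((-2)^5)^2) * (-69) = -2119680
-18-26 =-44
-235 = -235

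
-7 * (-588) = 4116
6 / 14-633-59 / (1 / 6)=-6906 / 7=-986.57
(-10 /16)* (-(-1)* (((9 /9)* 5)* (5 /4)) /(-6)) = 125 /192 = 0.65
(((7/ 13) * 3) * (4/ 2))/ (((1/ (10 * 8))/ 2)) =6720/ 13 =516.92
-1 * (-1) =1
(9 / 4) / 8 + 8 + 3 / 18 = 811 / 96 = 8.45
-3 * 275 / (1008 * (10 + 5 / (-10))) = -275 / 3192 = -0.09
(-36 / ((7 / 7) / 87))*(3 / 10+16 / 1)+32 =-255098 / 5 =-51019.60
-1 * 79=-79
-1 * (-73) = 73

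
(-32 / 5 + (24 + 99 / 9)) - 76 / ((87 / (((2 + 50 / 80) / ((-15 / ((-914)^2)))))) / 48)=888865491 / 145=6130106.83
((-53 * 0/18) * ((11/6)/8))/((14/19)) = 0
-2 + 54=52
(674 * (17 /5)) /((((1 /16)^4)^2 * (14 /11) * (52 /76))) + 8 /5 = 5142626336506584 /455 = 11302475464849.64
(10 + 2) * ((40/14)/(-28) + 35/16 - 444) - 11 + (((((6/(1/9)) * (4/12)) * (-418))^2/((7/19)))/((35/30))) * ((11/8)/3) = 11830568845/196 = 60360045.13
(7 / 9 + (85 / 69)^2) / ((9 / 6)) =21856 / 14283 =1.53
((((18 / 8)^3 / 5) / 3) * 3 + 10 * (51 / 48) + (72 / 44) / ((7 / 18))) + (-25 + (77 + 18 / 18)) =1727533 / 24640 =70.11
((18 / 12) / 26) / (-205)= -3 / 10660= -0.00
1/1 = 1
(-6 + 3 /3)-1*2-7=-14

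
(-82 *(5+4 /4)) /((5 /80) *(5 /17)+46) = -133824 /12517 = -10.69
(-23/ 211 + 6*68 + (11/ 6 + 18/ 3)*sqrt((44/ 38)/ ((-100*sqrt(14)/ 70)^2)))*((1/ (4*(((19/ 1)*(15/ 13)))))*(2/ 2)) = 611*sqrt(1463)/ 1299600 + 223769/ 48108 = 4.67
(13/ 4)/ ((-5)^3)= -13/ 500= -0.03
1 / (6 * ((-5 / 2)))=-1 / 15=-0.07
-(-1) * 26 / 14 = 13 / 7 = 1.86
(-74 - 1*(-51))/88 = -23/88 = -0.26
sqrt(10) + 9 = 12.16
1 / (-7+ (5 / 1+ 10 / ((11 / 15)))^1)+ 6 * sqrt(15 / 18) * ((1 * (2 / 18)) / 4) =11 / 128+ sqrt(30) / 36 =0.24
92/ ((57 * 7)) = 92/ 399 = 0.23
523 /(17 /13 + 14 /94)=319553 /890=359.05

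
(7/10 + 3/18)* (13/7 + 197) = 6032/35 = 172.34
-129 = -129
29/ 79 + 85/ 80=1807/ 1264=1.43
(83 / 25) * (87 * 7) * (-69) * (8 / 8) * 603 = -2103109029 / 25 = -84124361.16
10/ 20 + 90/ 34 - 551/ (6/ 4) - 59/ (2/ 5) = -511.69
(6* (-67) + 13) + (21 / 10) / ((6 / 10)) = -771 / 2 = -385.50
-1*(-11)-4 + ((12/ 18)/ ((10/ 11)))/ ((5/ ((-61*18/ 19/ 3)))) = 1983/ 475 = 4.17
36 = 36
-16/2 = -8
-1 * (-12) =12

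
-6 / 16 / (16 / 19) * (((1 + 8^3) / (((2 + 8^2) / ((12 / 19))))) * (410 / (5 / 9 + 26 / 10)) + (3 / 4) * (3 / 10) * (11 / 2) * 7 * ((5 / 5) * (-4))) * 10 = -537040719 / 199936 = -2686.06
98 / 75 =1.31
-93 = -93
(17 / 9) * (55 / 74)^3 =2828375 / 3647016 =0.78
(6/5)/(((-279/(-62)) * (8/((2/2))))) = 1/30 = 0.03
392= 392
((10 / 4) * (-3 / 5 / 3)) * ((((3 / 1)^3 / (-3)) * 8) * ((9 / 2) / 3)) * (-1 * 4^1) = -216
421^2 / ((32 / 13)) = 2304133 / 32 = 72004.16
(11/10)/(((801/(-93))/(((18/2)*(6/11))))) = -279/445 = -0.63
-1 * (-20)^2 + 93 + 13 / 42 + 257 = -2087 / 42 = -49.69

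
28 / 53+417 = 22129 / 53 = 417.53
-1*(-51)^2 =-2601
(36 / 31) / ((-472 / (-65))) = 585 / 3658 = 0.16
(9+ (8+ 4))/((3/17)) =119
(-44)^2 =1936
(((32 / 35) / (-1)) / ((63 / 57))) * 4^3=-38912 / 735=-52.94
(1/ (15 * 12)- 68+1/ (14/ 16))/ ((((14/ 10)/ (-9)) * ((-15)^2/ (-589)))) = -49613237/ 44100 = -1125.02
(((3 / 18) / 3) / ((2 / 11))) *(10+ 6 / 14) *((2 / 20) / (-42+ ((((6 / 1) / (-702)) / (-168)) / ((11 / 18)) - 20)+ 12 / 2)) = -114829 / 20180130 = -0.01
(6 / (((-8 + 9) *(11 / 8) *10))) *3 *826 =59472 / 55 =1081.31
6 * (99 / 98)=297 / 49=6.06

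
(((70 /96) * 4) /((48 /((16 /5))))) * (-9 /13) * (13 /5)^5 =-199927 /12500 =-15.99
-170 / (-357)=0.48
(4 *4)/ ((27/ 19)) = 304/ 27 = 11.26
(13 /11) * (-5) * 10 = -650 /11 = -59.09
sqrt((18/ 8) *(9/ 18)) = 3 *sqrt(2)/ 4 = 1.06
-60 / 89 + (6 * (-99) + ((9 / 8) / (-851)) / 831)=-99808697883 / 167837624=-594.67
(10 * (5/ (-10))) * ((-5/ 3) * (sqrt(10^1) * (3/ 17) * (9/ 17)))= 225 * sqrt(10)/ 289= 2.46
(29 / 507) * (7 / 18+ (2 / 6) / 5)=1189 / 45630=0.03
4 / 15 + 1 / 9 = 17 / 45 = 0.38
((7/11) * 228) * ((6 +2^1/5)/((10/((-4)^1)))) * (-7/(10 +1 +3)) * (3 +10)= 2414.31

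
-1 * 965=-965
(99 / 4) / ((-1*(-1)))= 24.75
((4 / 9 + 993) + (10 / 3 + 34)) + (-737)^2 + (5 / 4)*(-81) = 19587547 / 36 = 544098.53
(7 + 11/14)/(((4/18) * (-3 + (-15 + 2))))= -981/448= -2.19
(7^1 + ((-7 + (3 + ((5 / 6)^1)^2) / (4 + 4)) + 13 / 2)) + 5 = 3445 / 288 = 11.96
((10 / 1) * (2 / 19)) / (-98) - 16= -14906 / 931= -16.01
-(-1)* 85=85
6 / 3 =2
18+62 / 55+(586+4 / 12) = 99901 / 165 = 605.46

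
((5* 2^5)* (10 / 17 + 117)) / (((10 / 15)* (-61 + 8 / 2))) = -159920 / 323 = -495.11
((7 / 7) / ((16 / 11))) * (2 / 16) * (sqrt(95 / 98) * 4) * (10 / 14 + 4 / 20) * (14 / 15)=11 * sqrt(190) / 525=0.29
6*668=4008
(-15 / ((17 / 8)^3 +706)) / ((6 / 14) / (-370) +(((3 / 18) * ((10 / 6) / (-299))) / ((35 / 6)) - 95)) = 3568481280 / 16172960148347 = 0.00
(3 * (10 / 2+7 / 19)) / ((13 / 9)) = 2754 / 247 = 11.15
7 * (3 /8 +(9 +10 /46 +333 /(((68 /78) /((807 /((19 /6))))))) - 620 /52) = 526444323013 /772616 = 681379.01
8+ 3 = 11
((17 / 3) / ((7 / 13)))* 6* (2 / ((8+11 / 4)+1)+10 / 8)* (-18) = -531063 / 329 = -1614.17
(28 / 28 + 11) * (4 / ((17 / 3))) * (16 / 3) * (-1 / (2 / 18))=-406.59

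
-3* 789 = -2367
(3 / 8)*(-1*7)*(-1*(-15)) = -315 / 8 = -39.38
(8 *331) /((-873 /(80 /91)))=-211840 /79443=-2.67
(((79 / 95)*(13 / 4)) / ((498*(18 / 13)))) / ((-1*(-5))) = 13351 / 17031600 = 0.00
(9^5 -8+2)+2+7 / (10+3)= 767592 / 13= 59045.54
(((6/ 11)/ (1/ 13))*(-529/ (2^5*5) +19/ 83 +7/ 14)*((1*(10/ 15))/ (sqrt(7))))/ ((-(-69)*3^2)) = -49439*sqrt(7)/ 17639160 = -0.01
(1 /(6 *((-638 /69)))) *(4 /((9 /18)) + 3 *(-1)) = -0.09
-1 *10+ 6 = -4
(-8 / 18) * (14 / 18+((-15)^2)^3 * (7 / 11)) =-2870437808 / 891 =-3221591.25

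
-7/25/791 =-1/2825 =-0.00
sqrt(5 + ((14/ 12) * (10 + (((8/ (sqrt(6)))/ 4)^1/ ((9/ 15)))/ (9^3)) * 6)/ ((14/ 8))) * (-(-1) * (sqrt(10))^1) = 5 * sqrt(8 * sqrt(6) + 118098)/ 81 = 21.21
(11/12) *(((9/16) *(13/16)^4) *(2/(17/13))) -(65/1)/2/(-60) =94691831/106954752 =0.89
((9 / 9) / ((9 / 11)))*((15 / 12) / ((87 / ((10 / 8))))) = 275 / 12528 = 0.02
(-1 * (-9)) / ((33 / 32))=96 / 11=8.73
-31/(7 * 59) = -31/413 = -0.08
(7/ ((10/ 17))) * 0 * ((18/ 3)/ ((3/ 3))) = 0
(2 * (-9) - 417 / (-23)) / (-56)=-3 / 1288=-0.00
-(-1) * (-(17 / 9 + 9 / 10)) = -251 / 90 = -2.79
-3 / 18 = -1 / 6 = -0.17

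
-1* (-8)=8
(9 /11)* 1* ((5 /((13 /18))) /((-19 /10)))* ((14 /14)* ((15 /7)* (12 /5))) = -291600 /19019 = -15.33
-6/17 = -0.35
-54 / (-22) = 27 / 11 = 2.45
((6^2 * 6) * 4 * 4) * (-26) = -89856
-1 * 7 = -7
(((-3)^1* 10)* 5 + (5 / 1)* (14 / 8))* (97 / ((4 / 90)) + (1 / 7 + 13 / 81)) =-1398543935 / 4536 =-308320.97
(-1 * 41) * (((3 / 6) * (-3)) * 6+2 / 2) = 328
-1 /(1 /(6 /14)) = -3 /7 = -0.43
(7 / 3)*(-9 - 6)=-35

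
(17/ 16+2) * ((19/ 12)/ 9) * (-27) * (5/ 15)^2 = -931/ 576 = -1.62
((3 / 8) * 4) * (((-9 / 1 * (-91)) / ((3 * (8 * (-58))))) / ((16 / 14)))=-5733 / 7424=-0.77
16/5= 3.20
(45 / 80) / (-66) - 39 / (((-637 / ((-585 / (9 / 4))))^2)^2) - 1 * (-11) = 9.91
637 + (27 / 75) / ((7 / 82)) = 112213 / 175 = 641.22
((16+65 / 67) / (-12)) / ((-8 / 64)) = 758 / 67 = 11.31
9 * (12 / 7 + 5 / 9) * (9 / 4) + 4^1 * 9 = 2295 / 28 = 81.96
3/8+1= 11/8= 1.38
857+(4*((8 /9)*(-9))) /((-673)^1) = 576793 /673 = 857.05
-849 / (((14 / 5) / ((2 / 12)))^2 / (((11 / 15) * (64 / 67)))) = -62260 / 29547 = -2.11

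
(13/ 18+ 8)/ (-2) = -157/ 36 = -4.36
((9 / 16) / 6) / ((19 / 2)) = 3 / 304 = 0.01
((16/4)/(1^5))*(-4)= -16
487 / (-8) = -487 / 8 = -60.88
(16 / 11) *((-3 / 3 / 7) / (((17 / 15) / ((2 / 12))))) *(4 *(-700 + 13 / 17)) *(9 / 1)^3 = 1386499680 / 22253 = 62306.19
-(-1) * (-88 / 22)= -4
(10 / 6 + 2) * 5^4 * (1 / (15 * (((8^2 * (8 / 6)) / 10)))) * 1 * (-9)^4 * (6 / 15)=3007125 / 64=46986.33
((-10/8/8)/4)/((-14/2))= 0.01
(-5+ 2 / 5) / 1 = -23 / 5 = -4.60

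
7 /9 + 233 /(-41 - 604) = 806 /1935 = 0.42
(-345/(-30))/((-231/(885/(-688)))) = 6785/105952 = 0.06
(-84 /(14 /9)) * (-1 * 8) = 432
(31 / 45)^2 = 961 / 2025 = 0.47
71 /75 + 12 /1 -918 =-67879 /75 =-905.05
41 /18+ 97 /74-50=-15455 /333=-46.41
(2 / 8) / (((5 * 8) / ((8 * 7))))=0.35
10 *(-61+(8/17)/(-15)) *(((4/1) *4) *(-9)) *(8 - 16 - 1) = -13446432/17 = -790966.59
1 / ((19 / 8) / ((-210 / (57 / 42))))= -23520 / 361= -65.15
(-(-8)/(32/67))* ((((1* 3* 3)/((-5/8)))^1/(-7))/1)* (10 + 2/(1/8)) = 31356/35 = 895.89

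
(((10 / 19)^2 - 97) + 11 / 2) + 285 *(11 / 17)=1143799 / 12274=93.19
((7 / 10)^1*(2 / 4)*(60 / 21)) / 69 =1 / 69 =0.01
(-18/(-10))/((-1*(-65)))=9/325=0.03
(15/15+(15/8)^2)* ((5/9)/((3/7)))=10115/1728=5.85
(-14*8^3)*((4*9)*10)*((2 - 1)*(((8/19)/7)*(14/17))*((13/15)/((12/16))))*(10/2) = -238551040/323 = -738548.11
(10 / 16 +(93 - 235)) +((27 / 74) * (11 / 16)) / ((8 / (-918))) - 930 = -5210355 / 4736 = -1100.16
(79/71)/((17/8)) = 632/1207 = 0.52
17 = 17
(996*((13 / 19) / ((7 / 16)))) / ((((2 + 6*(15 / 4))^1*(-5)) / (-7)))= 414336 / 4655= 89.01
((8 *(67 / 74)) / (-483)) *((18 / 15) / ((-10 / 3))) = 804 / 148925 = 0.01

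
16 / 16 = 1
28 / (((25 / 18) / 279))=140616 / 25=5624.64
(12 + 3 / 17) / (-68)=-207 / 1156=-0.18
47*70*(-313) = -1029770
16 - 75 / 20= 49 / 4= 12.25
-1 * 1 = -1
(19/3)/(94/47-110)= -0.06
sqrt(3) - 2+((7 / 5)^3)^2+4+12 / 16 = sqrt(3)+642471 / 62500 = 12.01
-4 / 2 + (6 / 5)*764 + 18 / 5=4592 / 5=918.40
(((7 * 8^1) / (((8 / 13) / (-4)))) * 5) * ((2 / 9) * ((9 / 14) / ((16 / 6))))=-195 / 2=-97.50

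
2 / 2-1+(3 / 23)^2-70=-37021 / 529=-69.98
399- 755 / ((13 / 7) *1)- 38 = -592 / 13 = -45.54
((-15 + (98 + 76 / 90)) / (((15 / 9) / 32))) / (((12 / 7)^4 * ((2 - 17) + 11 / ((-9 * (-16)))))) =-2588278 / 207225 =-12.49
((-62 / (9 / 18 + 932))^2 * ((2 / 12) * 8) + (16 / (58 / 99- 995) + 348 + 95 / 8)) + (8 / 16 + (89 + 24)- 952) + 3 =-3908817410330921 / 8218099597800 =-475.64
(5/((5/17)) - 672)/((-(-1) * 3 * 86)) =-655/258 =-2.54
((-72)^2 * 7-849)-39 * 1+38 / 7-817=242119 / 7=34588.43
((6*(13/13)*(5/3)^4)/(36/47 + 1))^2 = 3451562500/5022081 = 687.28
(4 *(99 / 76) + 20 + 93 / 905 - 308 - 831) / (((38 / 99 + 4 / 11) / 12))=-11375006742 / 636215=-17879.19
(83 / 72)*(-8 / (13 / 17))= -1411 / 117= -12.06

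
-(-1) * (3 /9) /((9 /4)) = 4 /27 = 0.15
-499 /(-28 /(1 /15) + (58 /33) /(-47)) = 773949 /651478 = 1.19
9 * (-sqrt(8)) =-18 * sqrt(2) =-25.46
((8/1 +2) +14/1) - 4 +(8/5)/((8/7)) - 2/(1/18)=-73/5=-14.60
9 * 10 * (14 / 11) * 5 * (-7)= -4009.09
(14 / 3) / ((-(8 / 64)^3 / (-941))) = 6745088 / 3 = 2248362.67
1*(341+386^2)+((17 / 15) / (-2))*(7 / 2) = 8960101 / 60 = 149335.02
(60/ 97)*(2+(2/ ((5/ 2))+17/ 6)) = 338/ 97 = 3.48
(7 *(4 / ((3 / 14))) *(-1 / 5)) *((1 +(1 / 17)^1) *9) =-21168 / 85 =-249.04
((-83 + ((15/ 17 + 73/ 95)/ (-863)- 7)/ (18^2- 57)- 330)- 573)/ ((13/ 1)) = -28225373467/ 372129915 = -75.85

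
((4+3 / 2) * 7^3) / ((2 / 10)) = 18865 / 2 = 9432.50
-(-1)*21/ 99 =7/ 33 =0.21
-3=-3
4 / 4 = 1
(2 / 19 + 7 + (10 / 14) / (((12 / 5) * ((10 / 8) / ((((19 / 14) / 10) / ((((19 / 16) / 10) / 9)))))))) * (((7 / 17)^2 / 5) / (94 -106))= -593 / 21964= -0.03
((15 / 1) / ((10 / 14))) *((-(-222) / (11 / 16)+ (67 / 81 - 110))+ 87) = 1875692 / 297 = 6315.46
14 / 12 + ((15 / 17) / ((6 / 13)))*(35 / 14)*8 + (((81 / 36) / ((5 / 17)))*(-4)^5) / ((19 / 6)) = -23589011 / 9690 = -2434.37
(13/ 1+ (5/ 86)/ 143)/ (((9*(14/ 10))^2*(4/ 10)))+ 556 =18099184073/ 32540508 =556.20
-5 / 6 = -0.83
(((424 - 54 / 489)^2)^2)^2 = 519424804762823077518104928798067138816 / 498311414318121121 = 1042369871205123962088.71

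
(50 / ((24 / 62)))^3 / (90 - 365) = -18619375 / 2376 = -7836.44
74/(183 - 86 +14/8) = 296/395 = 0.75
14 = 14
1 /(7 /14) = 2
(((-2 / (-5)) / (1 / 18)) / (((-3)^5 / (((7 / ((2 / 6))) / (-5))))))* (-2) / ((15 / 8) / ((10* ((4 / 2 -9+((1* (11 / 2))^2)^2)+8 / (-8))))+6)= -812728 / 19593225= -0.04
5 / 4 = 1.25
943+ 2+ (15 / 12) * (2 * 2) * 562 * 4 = 12185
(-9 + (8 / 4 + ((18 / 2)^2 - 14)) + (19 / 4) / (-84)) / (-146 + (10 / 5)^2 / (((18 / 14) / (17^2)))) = 60423 / 759136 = 0.08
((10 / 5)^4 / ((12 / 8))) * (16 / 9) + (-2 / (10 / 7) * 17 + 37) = 4342 / 135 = 32.16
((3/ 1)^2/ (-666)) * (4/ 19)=-2/ 703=-0.00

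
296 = 296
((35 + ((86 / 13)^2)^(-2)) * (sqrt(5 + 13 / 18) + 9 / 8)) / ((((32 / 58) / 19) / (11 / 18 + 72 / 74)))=1112941627222905 / 518126129152 + 41220060267515 * sqrt(206) / 129531532288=6715.39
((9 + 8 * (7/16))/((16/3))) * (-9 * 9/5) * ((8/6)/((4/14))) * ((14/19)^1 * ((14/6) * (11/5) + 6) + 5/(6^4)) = -7073437/4864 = -1454.24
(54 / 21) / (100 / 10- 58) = -3 / 56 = -0.05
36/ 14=18/ 7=2.57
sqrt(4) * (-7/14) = -1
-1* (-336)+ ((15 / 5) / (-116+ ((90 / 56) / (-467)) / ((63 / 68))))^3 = 6284834194984829758743 / 18704864638410583697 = 336.00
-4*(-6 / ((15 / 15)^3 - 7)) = -4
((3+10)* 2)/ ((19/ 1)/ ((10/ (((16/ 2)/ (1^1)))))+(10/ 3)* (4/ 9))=1755/ 1126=1.56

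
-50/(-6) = 25/3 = 8.33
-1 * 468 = -468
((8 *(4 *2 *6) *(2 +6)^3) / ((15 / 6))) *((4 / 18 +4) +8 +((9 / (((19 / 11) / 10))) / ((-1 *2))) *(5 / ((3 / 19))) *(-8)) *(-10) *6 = -31200378880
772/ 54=386/ 27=14.30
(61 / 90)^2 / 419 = 3721 / 3393900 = 0.00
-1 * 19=-19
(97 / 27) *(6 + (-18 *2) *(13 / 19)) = -11446 / 171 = -66.94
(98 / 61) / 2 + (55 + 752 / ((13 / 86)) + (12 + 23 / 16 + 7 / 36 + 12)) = 577378099 / 114192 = 5056.20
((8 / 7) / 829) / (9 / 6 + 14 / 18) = 144 / 237923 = 0.00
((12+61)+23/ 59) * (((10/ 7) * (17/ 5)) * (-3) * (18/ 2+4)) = -5741580/ 413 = -13902.13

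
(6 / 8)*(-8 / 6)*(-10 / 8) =5 / 4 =1.25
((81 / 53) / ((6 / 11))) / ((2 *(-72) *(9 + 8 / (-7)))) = -21 / 8480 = -0.00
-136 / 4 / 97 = -34 / 97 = -0.35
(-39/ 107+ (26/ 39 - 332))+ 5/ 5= -106154/ 321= -330.70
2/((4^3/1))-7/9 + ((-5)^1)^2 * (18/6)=21385/288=74.25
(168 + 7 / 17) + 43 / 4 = 12183 / 68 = 179.16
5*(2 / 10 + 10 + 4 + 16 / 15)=229 / 3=76.33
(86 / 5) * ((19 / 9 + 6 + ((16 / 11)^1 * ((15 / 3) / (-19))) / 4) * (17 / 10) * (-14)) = -154298018 / 47025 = -3281.19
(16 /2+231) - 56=183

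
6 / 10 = 3 / 5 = 0.60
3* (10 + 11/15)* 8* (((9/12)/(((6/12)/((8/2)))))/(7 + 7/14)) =206.08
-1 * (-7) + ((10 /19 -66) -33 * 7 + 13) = -276.47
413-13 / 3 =1226 / 3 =408.67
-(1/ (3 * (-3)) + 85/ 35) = -2.32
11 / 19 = 0.58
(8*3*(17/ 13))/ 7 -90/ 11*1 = -3.70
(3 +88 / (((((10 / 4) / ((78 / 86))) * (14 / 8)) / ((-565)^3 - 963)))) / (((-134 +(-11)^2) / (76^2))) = 28603034675204688 / 19565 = 1461949127278.54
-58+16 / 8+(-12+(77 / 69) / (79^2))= -29282695 / 430629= -68.00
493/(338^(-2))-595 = 56321697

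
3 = 3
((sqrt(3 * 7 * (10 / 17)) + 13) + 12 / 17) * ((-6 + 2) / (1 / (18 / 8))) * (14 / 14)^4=-2097 / 17 - 9 * sqrt(3570) / 17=-154.99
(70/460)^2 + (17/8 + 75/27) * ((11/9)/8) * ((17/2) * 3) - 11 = 14851691/1828224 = 8.12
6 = 6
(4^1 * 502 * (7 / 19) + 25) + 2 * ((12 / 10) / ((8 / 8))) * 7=74251 / 95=781.59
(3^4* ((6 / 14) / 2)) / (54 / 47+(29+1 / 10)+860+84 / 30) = 6345 / 326459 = 0.02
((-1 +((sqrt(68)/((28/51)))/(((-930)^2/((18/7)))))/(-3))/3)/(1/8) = -8/3 - 34 * sqrt(17)/3531675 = -2.67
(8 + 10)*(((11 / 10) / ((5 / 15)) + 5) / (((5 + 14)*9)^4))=83 / 475020045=0.00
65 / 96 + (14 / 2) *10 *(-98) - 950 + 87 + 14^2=-722527 / 96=-7526.32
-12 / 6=-2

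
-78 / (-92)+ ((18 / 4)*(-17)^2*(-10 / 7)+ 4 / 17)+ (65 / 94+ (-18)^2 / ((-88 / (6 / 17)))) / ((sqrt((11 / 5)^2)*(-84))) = -1856.77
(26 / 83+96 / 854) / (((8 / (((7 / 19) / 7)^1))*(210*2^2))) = 397 / 119081760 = 0.00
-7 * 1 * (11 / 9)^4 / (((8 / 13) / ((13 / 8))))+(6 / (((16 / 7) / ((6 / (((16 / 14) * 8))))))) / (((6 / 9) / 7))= -23.16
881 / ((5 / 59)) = 51979 / 5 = 10395.80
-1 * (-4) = 4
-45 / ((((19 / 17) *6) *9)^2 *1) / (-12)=1445 / 1403568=0.00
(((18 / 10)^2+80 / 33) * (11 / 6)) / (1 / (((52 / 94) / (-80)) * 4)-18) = -60749 / 316800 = -0.19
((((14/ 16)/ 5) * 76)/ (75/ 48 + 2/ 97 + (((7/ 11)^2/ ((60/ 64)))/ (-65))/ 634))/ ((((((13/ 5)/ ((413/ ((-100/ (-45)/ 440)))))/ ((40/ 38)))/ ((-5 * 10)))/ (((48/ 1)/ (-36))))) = 243400572676800000/ 13126637413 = 18542492.26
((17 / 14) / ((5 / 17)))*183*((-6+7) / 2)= 52887 / 140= 377.76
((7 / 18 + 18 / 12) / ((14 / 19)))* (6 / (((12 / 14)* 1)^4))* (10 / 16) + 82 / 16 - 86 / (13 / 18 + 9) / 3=108787111 / 5443200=19.99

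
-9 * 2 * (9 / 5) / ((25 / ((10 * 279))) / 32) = -2892672 / 25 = -115706.88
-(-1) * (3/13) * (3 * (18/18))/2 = 9/26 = 0.35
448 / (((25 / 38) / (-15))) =-51072 / 5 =-10214.40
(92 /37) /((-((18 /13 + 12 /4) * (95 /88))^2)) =-120403712 /1084922325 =-0.11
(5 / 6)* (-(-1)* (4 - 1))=5 / 2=2.50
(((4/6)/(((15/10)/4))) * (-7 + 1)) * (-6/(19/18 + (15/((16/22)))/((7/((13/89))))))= 43.07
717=717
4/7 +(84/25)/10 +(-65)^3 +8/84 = -102983999/375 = -274624.00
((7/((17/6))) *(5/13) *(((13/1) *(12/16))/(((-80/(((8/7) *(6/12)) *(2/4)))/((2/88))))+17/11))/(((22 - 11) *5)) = 0.03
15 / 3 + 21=26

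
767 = 767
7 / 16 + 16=263 / 16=16.44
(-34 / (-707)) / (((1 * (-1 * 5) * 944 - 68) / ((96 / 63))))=-272 / 17771859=-0.00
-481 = -481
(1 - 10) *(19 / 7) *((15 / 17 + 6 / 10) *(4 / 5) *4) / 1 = -49248 / 425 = -115.88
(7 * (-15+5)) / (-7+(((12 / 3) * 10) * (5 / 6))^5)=-0.00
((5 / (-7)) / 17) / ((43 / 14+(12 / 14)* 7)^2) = -140 / 274193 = -0.00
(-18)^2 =324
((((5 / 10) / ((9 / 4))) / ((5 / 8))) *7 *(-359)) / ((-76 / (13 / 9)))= 16.98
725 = 725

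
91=91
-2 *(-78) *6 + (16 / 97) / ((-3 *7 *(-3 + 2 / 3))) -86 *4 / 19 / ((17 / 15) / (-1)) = 1461495632 / 1535219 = 951.98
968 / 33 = 88 / 3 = 29.33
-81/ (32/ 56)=-567/ 4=-141.75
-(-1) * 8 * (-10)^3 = -8000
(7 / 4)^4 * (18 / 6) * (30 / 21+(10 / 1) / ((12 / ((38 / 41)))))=61.93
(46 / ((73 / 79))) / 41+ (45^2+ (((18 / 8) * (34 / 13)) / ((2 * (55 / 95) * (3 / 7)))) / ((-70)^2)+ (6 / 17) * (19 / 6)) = 41302378371689 / 20372752400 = 2027.33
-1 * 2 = -2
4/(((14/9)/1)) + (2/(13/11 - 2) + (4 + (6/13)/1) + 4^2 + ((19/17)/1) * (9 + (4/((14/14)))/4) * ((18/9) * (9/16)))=1846861/55692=33.16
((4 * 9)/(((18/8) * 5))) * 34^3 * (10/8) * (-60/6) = -1572160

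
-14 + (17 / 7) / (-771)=-75575 / 5397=-14.00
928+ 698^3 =340069320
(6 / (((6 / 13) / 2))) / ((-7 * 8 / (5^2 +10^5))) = -1300325 / 28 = -46440.18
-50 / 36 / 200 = -1 / 144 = -0.01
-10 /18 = -5 /9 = -0.56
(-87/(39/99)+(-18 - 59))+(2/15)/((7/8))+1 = -296.69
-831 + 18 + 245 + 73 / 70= -39687 / 70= -566.96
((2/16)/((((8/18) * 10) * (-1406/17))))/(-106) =0.00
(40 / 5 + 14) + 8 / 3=74 / 3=24.67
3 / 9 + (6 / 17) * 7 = 143 / 51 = 2.80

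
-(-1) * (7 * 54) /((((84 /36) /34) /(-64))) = -352512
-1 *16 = -16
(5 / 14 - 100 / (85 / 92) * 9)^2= 53710380025 / 56644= 948209.52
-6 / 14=-3 / 7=-0.43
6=6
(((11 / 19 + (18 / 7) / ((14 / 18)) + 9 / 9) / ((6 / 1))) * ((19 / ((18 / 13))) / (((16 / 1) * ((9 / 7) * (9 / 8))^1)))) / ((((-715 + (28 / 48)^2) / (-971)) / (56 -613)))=-21318025352 / 58350537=-365.34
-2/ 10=-1/ 5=-0.20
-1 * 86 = -86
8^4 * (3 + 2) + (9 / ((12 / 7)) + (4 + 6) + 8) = 82013 / 4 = 20503.25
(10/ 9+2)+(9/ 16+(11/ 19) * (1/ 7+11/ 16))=19891/ 4788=4.15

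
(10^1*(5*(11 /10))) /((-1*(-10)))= 11 /2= 5.50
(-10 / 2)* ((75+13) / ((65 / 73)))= -6424 / 13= -494.15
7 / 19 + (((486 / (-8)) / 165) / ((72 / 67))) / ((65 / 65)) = 863 / 33440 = 0.03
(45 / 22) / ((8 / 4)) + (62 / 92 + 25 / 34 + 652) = 11258847 / 17204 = 654.43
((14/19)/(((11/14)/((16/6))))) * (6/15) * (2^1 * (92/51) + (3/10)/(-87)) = 83588512/23183325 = 3.61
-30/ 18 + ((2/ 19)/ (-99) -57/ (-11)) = 6610/ 1881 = 3.51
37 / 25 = 1.48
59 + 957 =1016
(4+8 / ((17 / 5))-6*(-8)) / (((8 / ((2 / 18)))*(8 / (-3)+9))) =77 / 646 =0.12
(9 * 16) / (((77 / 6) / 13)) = 11232 / 77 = 145.87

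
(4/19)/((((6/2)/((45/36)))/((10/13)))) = 50/741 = 0.07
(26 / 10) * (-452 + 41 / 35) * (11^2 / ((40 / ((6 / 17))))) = -74461101 / 59500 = -1251.45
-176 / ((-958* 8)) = 11 / 479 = 0.02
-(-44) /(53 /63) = 2772 /53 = 52.30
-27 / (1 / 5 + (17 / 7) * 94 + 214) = -945 / 15487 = -0.06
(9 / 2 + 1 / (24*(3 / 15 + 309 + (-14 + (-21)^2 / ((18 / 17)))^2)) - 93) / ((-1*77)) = 861895037 / 749897379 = 1.15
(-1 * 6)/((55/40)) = -48/11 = -4.36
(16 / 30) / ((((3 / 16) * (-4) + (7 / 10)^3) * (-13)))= 1600 / 15873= 0.10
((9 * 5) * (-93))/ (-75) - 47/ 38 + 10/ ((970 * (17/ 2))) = 54.56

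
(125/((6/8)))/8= 125/6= 20.83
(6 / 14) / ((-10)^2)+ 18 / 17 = 12651 / 11900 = 1.06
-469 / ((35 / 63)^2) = -37989 / 25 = -1519.56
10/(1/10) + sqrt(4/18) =sqrt(2)/3 + 100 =100.47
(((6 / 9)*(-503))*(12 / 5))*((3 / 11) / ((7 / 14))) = -24144 / 55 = -438.98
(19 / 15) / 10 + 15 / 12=413 / 300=1.38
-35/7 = -5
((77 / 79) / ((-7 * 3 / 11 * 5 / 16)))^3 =-7256313856 / 1664006625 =-4.36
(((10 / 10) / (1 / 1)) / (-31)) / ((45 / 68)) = -68 / 1395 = -0.05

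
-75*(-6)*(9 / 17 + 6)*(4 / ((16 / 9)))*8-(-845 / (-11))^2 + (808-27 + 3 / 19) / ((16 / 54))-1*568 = 7668961643 / 156332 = 49055.61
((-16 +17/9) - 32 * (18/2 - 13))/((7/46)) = 47150/63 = 748.41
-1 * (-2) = 2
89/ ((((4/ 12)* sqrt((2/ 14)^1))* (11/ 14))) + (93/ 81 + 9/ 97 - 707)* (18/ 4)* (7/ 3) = -12938681/ 1746 + 3738* sqrt(7)/ 11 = -6511.40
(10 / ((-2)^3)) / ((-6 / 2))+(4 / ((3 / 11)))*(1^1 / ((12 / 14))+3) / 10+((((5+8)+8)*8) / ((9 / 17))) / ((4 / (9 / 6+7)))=24511 / 36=680.86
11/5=2.20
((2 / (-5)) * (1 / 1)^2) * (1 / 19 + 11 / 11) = -8 / 19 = -0.42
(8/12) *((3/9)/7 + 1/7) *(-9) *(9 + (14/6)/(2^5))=-871/84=-10.37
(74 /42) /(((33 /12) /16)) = 2368 /231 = 10.25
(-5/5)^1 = -1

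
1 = 1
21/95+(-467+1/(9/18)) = -44154/95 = -464.78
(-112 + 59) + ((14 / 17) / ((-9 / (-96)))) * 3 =-453 / 17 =-26.65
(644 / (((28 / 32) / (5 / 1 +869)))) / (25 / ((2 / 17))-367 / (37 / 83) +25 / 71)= -1053.81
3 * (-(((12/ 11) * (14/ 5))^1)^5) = -401483464704/ 503284375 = -797.73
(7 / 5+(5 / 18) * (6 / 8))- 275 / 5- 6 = -7127 / 120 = -59.39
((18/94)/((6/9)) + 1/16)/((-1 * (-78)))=263/58656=0.00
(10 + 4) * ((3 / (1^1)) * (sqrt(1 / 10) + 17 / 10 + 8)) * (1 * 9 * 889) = 168021 * sqrt(10) / 5 + 16298037 / 5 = 3365873.21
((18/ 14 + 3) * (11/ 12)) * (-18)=-495/ 7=-70.71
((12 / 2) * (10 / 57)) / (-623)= -20 / 11837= -0.00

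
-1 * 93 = -93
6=6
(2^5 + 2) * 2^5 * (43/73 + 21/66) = 792608/803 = 987.06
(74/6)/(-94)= -37/282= -0.13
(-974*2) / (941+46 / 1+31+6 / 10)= -9740 / 5093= -1.91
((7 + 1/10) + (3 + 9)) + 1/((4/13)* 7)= 2739/140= 19.56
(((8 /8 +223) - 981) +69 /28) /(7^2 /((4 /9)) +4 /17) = -359159 /52591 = -6.83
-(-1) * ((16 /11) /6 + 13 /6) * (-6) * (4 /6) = -106 /11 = -9.64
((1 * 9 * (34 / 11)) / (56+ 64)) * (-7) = -357 / 220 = -1.62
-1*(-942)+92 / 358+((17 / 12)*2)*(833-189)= 1485838 / 537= 2766.92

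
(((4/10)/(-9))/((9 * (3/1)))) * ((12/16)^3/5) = -1/7200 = -0.00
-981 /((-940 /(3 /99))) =327 /10340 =0.03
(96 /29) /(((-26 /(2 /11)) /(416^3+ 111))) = -6911175072 /4147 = -1666548.12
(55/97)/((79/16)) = 880/7663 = 0.11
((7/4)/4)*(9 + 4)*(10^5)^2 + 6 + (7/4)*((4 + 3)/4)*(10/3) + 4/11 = 15015000004375/264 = 56875000016.57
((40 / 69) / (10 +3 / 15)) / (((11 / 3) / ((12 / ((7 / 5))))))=4000 / 30107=0.13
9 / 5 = 1.80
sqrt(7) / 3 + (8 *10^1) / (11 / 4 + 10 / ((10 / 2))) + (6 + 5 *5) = sqrt(7) / 3 + 909 / 19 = 48.72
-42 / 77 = -6 / 11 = -0.55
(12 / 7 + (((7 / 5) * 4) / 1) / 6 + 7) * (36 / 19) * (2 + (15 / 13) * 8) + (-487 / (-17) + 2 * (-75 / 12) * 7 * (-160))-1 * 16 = 2089539867 / 146965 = 14217.94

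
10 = 10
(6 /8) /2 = 3 /8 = 0.38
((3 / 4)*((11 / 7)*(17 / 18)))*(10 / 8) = 935 / 672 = 1.39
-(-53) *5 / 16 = 265 / 16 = 16.56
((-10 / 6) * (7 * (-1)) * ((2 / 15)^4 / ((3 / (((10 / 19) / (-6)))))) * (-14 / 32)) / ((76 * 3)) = 49 / 236852100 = 0.00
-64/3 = -21.33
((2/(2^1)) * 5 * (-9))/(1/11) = -495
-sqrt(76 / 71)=-2 * sqrt(1349) / 71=-1.03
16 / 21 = 0.76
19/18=1.06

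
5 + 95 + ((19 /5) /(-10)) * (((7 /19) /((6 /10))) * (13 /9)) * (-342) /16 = 25729 /240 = 107.20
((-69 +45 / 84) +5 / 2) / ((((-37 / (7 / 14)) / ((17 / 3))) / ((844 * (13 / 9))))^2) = -4016209447367 / 6986007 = -574893.42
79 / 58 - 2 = -37 / 58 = -0.64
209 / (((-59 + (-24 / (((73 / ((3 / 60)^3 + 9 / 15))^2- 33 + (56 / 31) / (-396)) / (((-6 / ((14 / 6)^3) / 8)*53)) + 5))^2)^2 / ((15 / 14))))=13159011432007952180848472475321043110355612251717969089434333374065760744735 / 204558436836699724489214911648663295761090967127597813066710498301780452185886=0.06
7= 7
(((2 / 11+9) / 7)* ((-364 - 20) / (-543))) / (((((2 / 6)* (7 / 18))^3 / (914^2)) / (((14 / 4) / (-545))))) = -850305559689216 / 372187585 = -2284615.59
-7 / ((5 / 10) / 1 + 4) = -14 / 9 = -1.56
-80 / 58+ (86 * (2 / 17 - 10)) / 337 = -648152 / 166141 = -3.90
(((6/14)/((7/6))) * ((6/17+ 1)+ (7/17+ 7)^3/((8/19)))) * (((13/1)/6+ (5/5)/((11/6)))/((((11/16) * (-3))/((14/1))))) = -27251189120/4161311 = -6548.70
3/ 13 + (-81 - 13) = -1219/ 13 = -93.77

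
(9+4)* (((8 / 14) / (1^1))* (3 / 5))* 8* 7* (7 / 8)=218.40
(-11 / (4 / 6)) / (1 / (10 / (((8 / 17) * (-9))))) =38.96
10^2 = 100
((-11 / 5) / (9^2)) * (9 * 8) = -1.96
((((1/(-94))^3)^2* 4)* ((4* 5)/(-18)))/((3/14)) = -35/1164155255532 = -0.00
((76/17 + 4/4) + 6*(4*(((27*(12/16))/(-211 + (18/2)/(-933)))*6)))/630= -0.01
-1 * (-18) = 18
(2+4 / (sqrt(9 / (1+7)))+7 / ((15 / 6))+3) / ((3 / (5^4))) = 5000 * sqrt(2) / 9+1625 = 2410.67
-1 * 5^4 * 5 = -3125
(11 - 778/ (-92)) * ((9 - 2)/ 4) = 6265/ 184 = 34.05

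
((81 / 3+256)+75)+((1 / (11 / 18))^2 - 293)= 8189 / 121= 67.68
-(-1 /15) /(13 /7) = 7 /195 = 0.04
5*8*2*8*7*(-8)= -35840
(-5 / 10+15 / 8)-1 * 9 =-61 / 8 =-7.62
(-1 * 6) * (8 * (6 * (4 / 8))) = -144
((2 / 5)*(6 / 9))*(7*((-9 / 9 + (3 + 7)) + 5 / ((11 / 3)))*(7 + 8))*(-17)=-54264 / 11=-4933.09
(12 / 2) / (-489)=-2 / 163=-0.01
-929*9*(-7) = 58527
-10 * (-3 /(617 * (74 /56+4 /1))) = 840 /91933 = 0.01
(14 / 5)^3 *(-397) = -1089368 / 125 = -8714.94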